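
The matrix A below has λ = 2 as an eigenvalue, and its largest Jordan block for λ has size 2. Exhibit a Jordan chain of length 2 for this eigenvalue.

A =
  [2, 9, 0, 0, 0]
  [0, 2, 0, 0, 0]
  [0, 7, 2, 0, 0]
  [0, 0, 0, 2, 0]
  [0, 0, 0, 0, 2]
A Jordan chain for λ = 2 of length 2:
v_1 = (9, 0, 7, 0, 0)ᵀ
v_2 = (0, 1, 0, 0, 0)ᵀ

Let N = A − (2)·I. We want v_2 with N^2 v_2 = 0 but N^1 v_2 ≠ 0; then v_{j-1} := N · v_j for j = 2, …, 2.

Pick v_2 = (0, 1, 0, 0, 0)ᵀ.
Then v_1 = N · v_2 = (9, 0, 7, 0, 0)ᵀ.

Sanity check: (A − (2)·I) v_1 = (0, 0, 0, 0, 0)ᵀ = 0. ✓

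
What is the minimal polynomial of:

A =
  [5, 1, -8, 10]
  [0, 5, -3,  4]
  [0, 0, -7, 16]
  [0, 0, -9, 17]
x^3 - 15*x^2 + 75*x - 125

The characteristic polynomial is χ_A(x) = (x - 5)^4, so the eigenvalues are known. The minimal polynomial is
  m_A(x) = Π_λ (x − λ)^{k_λ}
where k_λ is the size of the *largest* Jordan block for λ (equivalently, the smallest k with (A − λI)^k v = 0 for every generalised eigenvector v of λ).

  λ = 5: largest Jordan block has size 3, contributing (x − 5)^3

So m_A(x) = (x - 5)^3 = x^3 - 15*x^2 + 75*x - 125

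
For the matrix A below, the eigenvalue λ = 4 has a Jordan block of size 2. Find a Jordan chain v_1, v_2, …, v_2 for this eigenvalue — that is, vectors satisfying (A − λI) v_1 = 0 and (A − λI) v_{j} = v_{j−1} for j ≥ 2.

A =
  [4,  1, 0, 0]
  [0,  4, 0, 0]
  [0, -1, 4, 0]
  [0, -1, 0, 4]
A Jordan chain for λ = 4 of length 2:
v_1 = (1, 0, -1, -1)ᵀ
v_2 = (0, 1, 0, 0)ᵀ

Let N = A − (4)·I. We want v_2 with N^2 v_2 = 0 but N^1 v_2 ≠ 0; then v_{j-1} := N · v_j for j = 2, …, 2.

Pick v_2 = (0, 1, 0, 0)ᵀ.
Then v_1 = N · v_2 = (1, 0, -1, -1)ᵀ.

Sanity check: (A − (4)·I) v_1 = (0, 0, 0, 0)ᵀ = 0. ✓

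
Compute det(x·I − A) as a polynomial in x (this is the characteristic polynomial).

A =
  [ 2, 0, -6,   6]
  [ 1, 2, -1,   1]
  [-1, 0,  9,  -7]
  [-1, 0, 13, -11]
x^4 - 2*x^3 - 12*x^2 + 40*x - 32

Expanding det(x·I − A) (e.g. by cofactor expansion or by noting that A is similar to its Jordan form J, which has the same characteristic polynomial as A) gives
  χ_A(x) = x^4 - 2*x^3 - 12*x^2 + 40*x - 32
which factors as (x - 2)^3*(x + 4). The eigenvalues (with algebraic multiplicities) are λ = -4 with multiplicity 1, λ = 2 with multiplicity 3.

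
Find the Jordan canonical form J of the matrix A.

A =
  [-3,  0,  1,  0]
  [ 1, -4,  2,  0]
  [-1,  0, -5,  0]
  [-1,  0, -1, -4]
J_3(-4) ⊕ J_1(-4)

The characteristic polynomial is
  det(x·I − A) = x^4 + 16*x^3 + 96*x^2 + 256*x + 256 = (x + 4)^4

Eigenvalues and multiplicities (the geometric multiplicity of λ is n − rank(A − λI), which equals the number of Jordan blocks for λ):
  λ = -4: algebraic multiplicity = 4, geometric multiplicity = 2

Determining the block sizes for each eigenvalue:
  λ = -4: with am = 4 and gm = 2, the partition is not yet determined (e.g. several partitions of 4 into 2 parts exist). Let N = A − (-4)·I. Computing rank(N^1) = 2, rank(N^2) = 1, rank(N^3) = 0; the number of blocks of size ≥ j is rank(N^{j−1}) − rank(N^j), giving [2, 1, 1]. So we have 1 block(s) of size 3, 1 block(s) of size 1 → block sizes [3, 1]

Assembling the blocks gives a Jordan form
J =
  [-4,  1,  0,  0]
  [ 0, -4,  1,  0]
  [ 0,  0, -4,  0]
  [ 0,  0,  0, -4]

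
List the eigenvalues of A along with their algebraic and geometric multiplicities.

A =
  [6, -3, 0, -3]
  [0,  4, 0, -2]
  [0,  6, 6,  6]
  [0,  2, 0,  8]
λ = 6: alg = 4, geom = 3

Step 1 — factor the characteristic polynomial to read off the algebraic multiplicities:
  χ_A(x) = (x - 6)^4

Step 2 — compute geometric multiplicities via the rank-nullity identity g(λ) = n − rank(A − λI):
  rank(A − (6)·I) = 1, so dim ker(A − (6)·I) = n − 1 = 3

Summary:
  λ = 6: algebraic multiplicity = 4, geometric multiplicity = 3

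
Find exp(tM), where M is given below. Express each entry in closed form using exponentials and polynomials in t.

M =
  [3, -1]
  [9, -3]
e^{tM} =
  [3*t + 1, -t]
  [9*t, 1 - 3*t]

Strategy: write M = P · J · P⁻¹ where J is a Jordan canonical form, so e^{tM} = P · e^{tJ} · P⁻¹, and e^{tJ} can be computed block-by-block.

M has Jordan form
J =
  [0, 1]
  [0, 0]
(up to reordering of blocks).

Per-block formulas:
  For a 2×2 Jordan block J_2(0): exp(t · J_2(0)) = e^(0t)·(I + t·N), where N is the 2×2 nilpotent shift.

After assembling e^{tJ} and conjugating by P, we get:

e^{tM} =
  [3*t + 1, -t]
  [9*t, 1 - 3*t]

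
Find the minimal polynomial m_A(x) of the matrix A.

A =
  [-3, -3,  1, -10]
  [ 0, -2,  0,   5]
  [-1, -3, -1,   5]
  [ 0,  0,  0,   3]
x^3 + x^2 - 8*x - 12

The characteristic polynomial is χ_A(x) = (x - 3)*(x + 2)^3, so the eigenvalues are known. The minimal polynomial is
  m_A(x) = Π_λ (x − λ)^{k_λ}
where k_λ is the size of the *largest* Jordan block for λ (equivalently, the smallest k with (A − λI)^k v = 0 for every generalised eigenvector v of λ).

  λ = -2: largest Jordan block has size 2, contributing (x + 2)^2
  λ = 3: largest Jordan block has size 1, contributing (x − 3)

So m_A(x) = (x - 3)*(x + 2)^2 = x^3 + x^2 - 8*x - 12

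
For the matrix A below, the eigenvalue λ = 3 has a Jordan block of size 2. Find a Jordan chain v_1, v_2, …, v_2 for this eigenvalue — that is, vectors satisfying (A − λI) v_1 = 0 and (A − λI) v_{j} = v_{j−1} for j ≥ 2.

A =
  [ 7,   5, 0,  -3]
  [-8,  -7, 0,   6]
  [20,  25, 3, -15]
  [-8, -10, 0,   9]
A Jordan chain for λ = 3 of length 2:
v_1 = (4, -8, 20, -8)ᵀ
v_2 = (1, 0, 0, 0)ᵀ

Let N = A − (3)·I. We want v_2 with N^2 v_2 = 0 but N^1 v_2 ≠ 0; then v_{j-1} := N · v_j for j = 2, …, 2.

Pick v_2 = (1, 0, 0, 0)ᵀ.
Then v_1 = N · v_2 = (4, -8, 20, -8)ᵀ.

Sanity check: (A − (3)·I) v_1 = (0, 0, 0, 0)ᵀ = 0. ✓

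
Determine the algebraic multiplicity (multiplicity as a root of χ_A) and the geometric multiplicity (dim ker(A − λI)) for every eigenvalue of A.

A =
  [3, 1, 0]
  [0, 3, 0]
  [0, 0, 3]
λ = 3: alg = 3, geom = 2

Step 1 — factor the characteristic polynomial to read off the algebraic multiplicities:
  χ_A(x) = (x - 3)^3

Step 2 — compute geometric multiplicities via the rank-nullity identity g(λ) = n − rank(A − λI):
  rank(A − (3)·I) = 1, so dim ker(A − (3)·I) = n − 1 = 2

Summary:
  λ = 3: algebraic multiplicity = 3, geometric multiplicity = 2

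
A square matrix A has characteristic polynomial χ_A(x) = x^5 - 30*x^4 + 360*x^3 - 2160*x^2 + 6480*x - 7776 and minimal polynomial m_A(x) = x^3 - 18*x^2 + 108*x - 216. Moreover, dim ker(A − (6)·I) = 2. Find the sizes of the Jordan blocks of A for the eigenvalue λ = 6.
Block sizes for λ = 6: [3, 2]

Step 1 — from the characteristic polynomial, algebraic multiplicity of λ = 6 is 5. From dim ker(A − (6)·I) = 2, there are exactly 2 Jordan blocks for λ = 6.
Step 2 — from the minimal polynomial, the factor (x − 6)^3 tells us the largest block for λ = 6 has size 3.
Step 3 — with total size 5, 2 blocks, and largest block 3, the block sizes (in nonincreasing order) are [3, 2].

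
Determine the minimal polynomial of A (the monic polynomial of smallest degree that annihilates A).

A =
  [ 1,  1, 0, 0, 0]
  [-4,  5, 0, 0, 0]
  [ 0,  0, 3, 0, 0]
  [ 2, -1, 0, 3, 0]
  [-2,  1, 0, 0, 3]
x^2 - 6*x + 9

The characteristic polynomial is χ_A(x) = (x - 3)^5, so the eigenvalues are known. The minimal polynomial is
  m_A(x) = Π_λ (x − λ)^{k_λ}
where k_λ is the size of the *largest* Jordan block for λ (equivalently, the smallest k with (A − λI)^k v = 0 for every generalised eigenvector v of λ).

  λ = 3: largest Jordan block has size 2, contributing (x − 3)^2

So m_A(x) = (x - 3)^2 = x^2 - 6*x + 9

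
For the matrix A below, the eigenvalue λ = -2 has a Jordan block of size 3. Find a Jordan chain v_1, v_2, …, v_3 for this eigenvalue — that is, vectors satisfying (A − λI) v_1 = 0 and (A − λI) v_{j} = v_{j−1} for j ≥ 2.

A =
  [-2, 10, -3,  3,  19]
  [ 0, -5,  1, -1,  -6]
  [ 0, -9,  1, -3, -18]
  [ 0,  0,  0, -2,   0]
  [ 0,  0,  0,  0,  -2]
A Jordan chain for λ = -2 of length 3:
v_1 = (-3, 0, 0, 0, 0)ᵀ
v_2 = (10, -3, -9, 0, 0)ᵀ
v_3 = (0, 1, 0, 0, 0)ᵀ

Let N = A − (-2)·I. We want v_3 with N^3 v_3 = 0 but N^2 v_3 ≠ 0; then v_{j-1} := N · v_j for j = 3, …, 2.

Pick v_3 = (0, 1, 0, 0, 0)ᵀ.
Then v_2 = N · v_3 = (10, -3, -9, 0, 0)ᵀ.
Then v_1 = N · v_2 = (-3, 0, 0, 0, 0)ᵀ.

Sanity check: (A − (-2)·I) v_1 = (0, 0, 0, 0, 0)ᵀ = 0. ✓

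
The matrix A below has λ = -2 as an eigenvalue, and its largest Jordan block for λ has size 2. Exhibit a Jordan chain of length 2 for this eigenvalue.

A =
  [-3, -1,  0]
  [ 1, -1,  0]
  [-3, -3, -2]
A Jordan chain for λ = -2 of length 2:
v_1 = (-1, 1, -3)ᵀ
v_2 = (1, 0, 0)ᵀ

Let N = A − (-2)·I. We want v_2 with N^2 v_2 = 0 but N^1 v_2 ≠ 0; then v_{j-1} := N · v_j for j = 2, …, 2.

Pick v_2 = (1, 0, 0)ᵀ.
Then v_1 = N · v_2 = (-1, 1, -3)ᵀ.

Sanity check: (A − (-2)·I) v_1 = (0, 0, 0)ᵀ = 0. ✓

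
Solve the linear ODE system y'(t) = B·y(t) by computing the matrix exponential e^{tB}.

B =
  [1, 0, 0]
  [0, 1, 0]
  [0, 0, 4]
e^{tB} =
  [exp(t), 0, 0]
  [0, exp(t), 0]
  [0, 0, exp(4*t)]

Strategy: write B = P · J · P⁻¹ where J is a Jordan canonical form, so e^{tB} = P · e^{tJ} · P⁻¹, and e^{tJ} can be computed block-by-block.

B has Jordan form
J =
  [1, 0, 0]
  [0, 1, 0]
  [0, 0, 4]
(up to reordering of blocks).

Per-block formulas:
  For a 1×1 block at λ = 1: exp(t · [1]) = [e^(1t)].
  For a 1×1 block at λ = 4: exp(t · [4]) = [e^(4t)].

After assembling e^{tJ} and conjugating by P, we get:

e^{tB} =
  [exp(t), 0, 0]
  [0, exp(t), 0]
  [0, 0, exp(4*t)]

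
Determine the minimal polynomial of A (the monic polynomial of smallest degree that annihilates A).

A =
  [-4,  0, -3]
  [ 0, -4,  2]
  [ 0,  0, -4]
x^2 + 8*x + 16

The characteristic polynomial is χ_A(x) = (x + 4)^3, so the eigenvalues are known. The minimal polynomial is
  m_A(x) = Π_λ (x − λ)^{k_λ}
where k_λ is the size of the *largest* Jordan block for λ (equivalently, the smallest k with (A − λI)^k v = 0 for every generalised eigenvector v of λ).

  λ = -4: largest Jordan block has size 2, contributing (x + 4)^2

So m_A(x) = (x + 4)^2 = x^2 + 8*x + 16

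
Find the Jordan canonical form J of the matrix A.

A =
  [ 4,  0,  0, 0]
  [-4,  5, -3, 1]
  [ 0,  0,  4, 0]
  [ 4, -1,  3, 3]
J_2(4) ⊕ J_1(4) ⊕ J_1(4)

The characteristic polynomial is
  det(x·I − A) = x^4 - 16*x^3 + 96*x^2 - 256*x + 256 = (x - 4)^4

Eigenvalues and multiplicities (the geometric multiplicity of λ is n − rank(A − λI), which equals the number of Jordan blocks for λ):
  λ = 4: algebraic multiplicity = 4, geometric multiplicity = 3

Determining the block sizes for each eigenvalue:
  λ = 4: 3 blocks summing to 4 forces exactly one block of size 2 and the rest size 1 → block sizes [2, 1, 1]

Assembling the blocks gives a Jordan form
J =
  [4, 1, 0, 0]
  [0, 4, 0, 0]
  [0, 0, 4, 0]
  [0, 0, 0, 4]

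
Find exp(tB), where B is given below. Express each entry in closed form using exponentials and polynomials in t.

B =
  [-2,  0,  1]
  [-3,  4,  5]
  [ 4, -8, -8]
e^{tB} =
  [2*t^2*exp(-2*t) + exp(-2*t), -4*t^2*exp(-2*t), -3*t^2*exp(-2*t) + t*exp(-2*t)]
  [t^2*exp(-2*t) - 3*t*exp(-2*t), -2*t^2*exp(-2*t) + 6*t*exp(-2*t) + exp(-2*t), -3*t^2*exp(-2*t)/2 + 5*t*exp(-2*t)]
  [4*t*exp(-2*t), -8*t*exp(-2*t), -6*t*exp(-2*t) + exp(-2*t)]

Strategy: write B = P · J · P⁻¹ where J is a Jordan canonical form, so e^{tB} = P · e^{tJ} · P⁻¹, and e^{tJ} can be computed block-by-block.

B has Jordan form
J =
  [-2,  1,  0]
  [ 0, -2,  1]
  [ 0,  0, -2]
(up to reordering of blocks).

Per-block formulas:
  For a 3×3 Jordan block J_3(-2): exp(t · J_3(-2)) = e^(-2t)·(I + t·N + (t^2/2)·N^2), where N is the 3×3 nilpotent shift.

After assembling e^{tJ} and conjugating by P, we get:

e^{tB} =
  [2*t^2*exp(-2*t) + exp(-2*t), -4*t^2*exp(-2*t), -3*t^2*exp(-2*t) + t*exp(-2*t)]
  [t^2*exp(-2*t) - 3*t*exp(-2*t), -2*t^2*exp(-2*t) + 6*t*exp(-2*t) + exp(-2*t), -3*t^2*exp(-2*t)/2 + 5*t*exp(-2*t)]
  [4*t*exp(-2*t), -8*t*exp(-2*t), -6*t*exp(-2*t) + exp(-2*t)]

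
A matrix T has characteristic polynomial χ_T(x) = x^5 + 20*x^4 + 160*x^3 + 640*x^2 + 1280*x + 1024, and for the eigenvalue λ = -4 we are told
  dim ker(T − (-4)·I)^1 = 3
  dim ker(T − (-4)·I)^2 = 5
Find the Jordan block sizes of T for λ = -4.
Block sizes for λ = -4: [2, 2, 1]

From the dimensions of kernels of powers, the number of Jordan blocks of size at least j is d_j − d_{j−1} where d_j = dim ker(N^j) (with d_0 = 0). Computing the differences gives [3, 2].
The number of blocks of size exactly k is (#blocks of size ≥ k) − (#blocks of size ≥ k + 1), so the partition is: 1 block(s) of size 1, 2 block(s) of size 2.
In nonincreasing order the block sizes are [2, 2, 1].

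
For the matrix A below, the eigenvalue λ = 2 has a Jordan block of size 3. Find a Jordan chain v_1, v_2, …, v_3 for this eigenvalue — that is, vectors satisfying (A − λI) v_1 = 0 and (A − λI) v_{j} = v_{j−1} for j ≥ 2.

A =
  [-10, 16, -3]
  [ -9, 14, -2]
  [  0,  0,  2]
A Jordan chain for λ = 2 of length 3:
v_1 = (4, 3, 0)ᵀ
v_2 = (-3, -2, 0)ᵀ
v_3 = (0, 0, 1)ᵀ

Let N = A − (2)·I. We want v_3 with N^3 v_3 = 0 but N^2 v_3 ≠ 0; then v_{j-1} := N · v_j for j = 3, …, 2.

Pick v_3 = (0, 0, 1)ᵀ.
Then v_2 = N · v_3 = (-3, -2, 0)ᵀ.
Then v_1 = N · v_2 = (4, 3, 0)ᵀ.

Sanity check: (A − (2)·I) v_1 = (0, 0, 0)ᵀ = 0. ✓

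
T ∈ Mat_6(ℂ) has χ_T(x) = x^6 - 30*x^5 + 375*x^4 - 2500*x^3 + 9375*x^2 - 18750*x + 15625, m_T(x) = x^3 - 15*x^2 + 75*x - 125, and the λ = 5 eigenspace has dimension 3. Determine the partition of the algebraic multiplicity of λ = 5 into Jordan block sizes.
Block sizes for λ = 5: [3, 2, 1]

Step 1 — from the characteristic polynomial, algebraic multiplicity of λ = 5 is 6. From dim ker(T − (5)·I) = 3, there are exactly 3 Jordan blocks for λ = 5.
Step 2 — from the minimal polynomial, the factor (x − 5)^3 tells us the largest block for λ = 5 has size 3.
Step 3 — with total size 6, 3 blocks, and largest block 3, the block sizes (in nonincreasing order) are [3, 2, 1].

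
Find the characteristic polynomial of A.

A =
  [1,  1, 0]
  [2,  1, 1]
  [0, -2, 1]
x^3 - 3*x^2 + 3*x - 1

Expanding det(x·I − A) (e.g. by cofactor expansion or by noting that A is similar to its Jordan form J, which has the same characteristic polynomial as A) gives
  χ_A(x) = x^3 - 3*x^2 + 3*x - 1
which factors as (x - 1)^3. The eigenvalues (with algebraic multiplicities) are λ = 1 with multiplicity 3.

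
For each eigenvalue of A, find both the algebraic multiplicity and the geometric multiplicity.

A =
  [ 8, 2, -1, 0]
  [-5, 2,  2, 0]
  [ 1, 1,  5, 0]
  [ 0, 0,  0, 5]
λ = 5: alg = 4, geom = 2

Step 1 — factor the characteristic polynomial to read off the algebraic multiplicities:
  χ_A(x) = (x - 5)^4

Step 2 — compute geometric multiplicities via the rank-nullity identity g(λ) = n − rank(A − λI):
  rank(A − (5)·I) = 2, so dim ker(A − (5)·I) = n − 2 = 2

Summary:
  λ = 5: algebraic multiplicity = 4, geometric multiplicity = 2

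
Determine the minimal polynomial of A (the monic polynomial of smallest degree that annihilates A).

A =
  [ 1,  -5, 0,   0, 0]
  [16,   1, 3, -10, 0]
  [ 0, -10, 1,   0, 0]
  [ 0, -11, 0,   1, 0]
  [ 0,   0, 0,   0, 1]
x^3 - 3*x^2 + 3*x - 1

The characteristic polynomial is χ_A(x) = (x - 1)^5, so the eigenvalues are known. The minimal polynomial is
  m_A(x) = Π_λ (x − λ)^{k_λ}
where k_λ is the size of the *largest* Jordan block for λ (equivalently, the smallest k with (A − λI)^k v = 0 for every generalised eigenvector v of λ).

  λ = 1: largest Jordan block has size 3, contributing (x − 1)^3

So m_A(x) = (x - 1)^3 = x^3 - 3*x^2 + 3*x - 1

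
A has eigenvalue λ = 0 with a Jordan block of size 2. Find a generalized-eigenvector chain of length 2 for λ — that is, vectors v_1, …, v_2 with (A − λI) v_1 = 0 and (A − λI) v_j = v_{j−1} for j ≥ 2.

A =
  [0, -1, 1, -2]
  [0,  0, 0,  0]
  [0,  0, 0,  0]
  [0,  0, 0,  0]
A Jordan chain for λ = 0 of length 2:
v_1 = (-1, 0, 0, 0)ᵀ
v_2 = (0, 1, 0, 0)ᵀ

Let N = A − (0)·I. We want v_2 with N^2 v_2 = 0 but N^1 v_2 ≠ 0; then v_{j-1} := N · v_j for j = 2, …, 2.

Pick v_2 = (0, 1, 0, 0)ᵀ.
Then v_1 = N · v_2 = (-1, 0, 0, 0)ᵀ.

Sanity check: (A − (0)·I) v_1 = (0, 0, 0, 0)ᵀ = 0. ✓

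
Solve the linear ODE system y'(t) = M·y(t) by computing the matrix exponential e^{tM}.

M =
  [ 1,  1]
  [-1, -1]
e^{tM} =
  [t + 1, t]
  [-t, 1 - t]

Strategy: write M = P · J · P⁻¹ where J is a Jordan canonical form, so e^{tM} = P · e^{tJ} · P⁻¹, and e^{tJ} can be computed block-by-block.

M has Jordan form
J =
  [0, 1]
  [0, 0]
(up to reordering of blocks).

Per-block formulas:
  For a 2×2 Jordan block J_2(0): exp(t · J_2(0)) = e^(0t)·(I + t·N), where N is the 2×2 nilpotent shift.

After assembling e^{tJ} and conjugating by P, we get:

e^{tM} =
  [t + 1, t]
  [-t, 1 - t]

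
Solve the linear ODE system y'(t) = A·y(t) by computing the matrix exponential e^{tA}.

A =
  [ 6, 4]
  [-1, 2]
e^{tA} =
  [2*t*exp(4*t) + exp(4*t), 4*t*exp(4*t)]
  [-t*exp(4*t), -2*t*exp(4*t) + exp(4*t)]

Strategy: write A = P · J · P⁻¹ where J is a Jordan canonical form, so e^{tA} = P · e^{tJ} · P⁻¹, and e^{tJ} can be computed block-by-block.

A has Jordan form
J =
  [4, 1]
  [0, 4]
(up to reordering of blocks).

Per-block formulas:
  For a 2×2 Jordan block J_2(4): exp(t · J_2(4)) = e^(4t)·(I + t·N), where N is the 2×2 nilpotent shift.

After assembling e^{tJ} and conjugating by P, we get:

e^{tA} =
  [2*t*exp(4*t) + exp(4*t), 4*t*exp(4*t)]
  [-t*exp(4*t), -2*t*exp(4*t) + exp(4*t)]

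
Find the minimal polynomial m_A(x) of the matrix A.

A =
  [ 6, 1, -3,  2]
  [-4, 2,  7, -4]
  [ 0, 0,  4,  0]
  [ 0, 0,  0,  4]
x^3 - 12*x^2 + 48*x - 64

The characteristic polynomial is χ_A(x) = (x - 4)^4, so the eigenvalues are known. The minimal polynomial is
  m_A(x) = Π_λ (x − λ)^{k_λ}
where k_λ is the size of the *largest* Jordan block for λ (equivalently, the smallest k with (A − λI)^k v = 0 for every generalised eigenvector v of λ).

  λ = 4: largest Jordan block has size 3, contributing (x − 4)^3

So m_A(x) = (x - 4)^3 = x^3 - 12*x^2 + 48*x - 64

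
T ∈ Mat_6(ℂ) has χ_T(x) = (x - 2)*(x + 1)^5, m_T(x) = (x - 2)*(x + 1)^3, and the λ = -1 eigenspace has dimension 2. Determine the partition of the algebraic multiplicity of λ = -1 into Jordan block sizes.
Block sizes for λ = -1: [3, 2]

Step 1 — from the characteristic polynomial, algebraic multiplicity of λ = -1 is 5. From dim ker(T − (-1)·I) = 2, there are exactly 2 Jordan blocks for λ = -1.
Step 2 — from the minimal polynomial, the factor (x + 1)^3 tells us the largest block for λ = -1 has size 3.
Step 3 — with total size 5, 2 blocks, and largest block 3, the block sizes (in nonincreasing order) are [3, 2].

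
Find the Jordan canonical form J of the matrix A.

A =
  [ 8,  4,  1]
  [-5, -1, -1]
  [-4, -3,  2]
J_3(3)

The characteristic polynomial is
  det(x·I − A) = x^3 - 9*x^2 + 27*x - 27 = (x - 3)^3

Eigenvalues and multiplicities (the geometric multiplicity of λ is n − rank(A − λI), which equals the number of Jordan blocks for λ):
  λ = 3: algebraic multiplicity = 3, geometric multiplicity = 1

Determining the block sizes for each eigenvalue:
  λ = 3: one block (gm = 1), so the single block has size am = 3 → block sizes [3]

Assembling the blocks gives a Jordan form
J =
  [3, 1, 0]
  [0, 3, 1]
  [0, 0, 3]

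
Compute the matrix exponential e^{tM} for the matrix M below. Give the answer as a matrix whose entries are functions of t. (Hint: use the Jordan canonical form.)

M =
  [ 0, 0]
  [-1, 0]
e^{tM} =
  [1, 0]
  [-t, 1]

Strategy: write M = P · J · P⁻¹ where J is a Jordan canonical form, so e^{tM} = P · e^{tJ} · P⁻¹, and e^{tJ} can be computed block-by-block.

M has Jordan form
J =
  [0, 1]
  [0, 0]
(up to reordering of blocks).

Per-block formulas:
  For a 2×2 Jordan block J_2(0): exp(t · J_2(0)) = e^(0t)·(I + t·N), where N is the 2×2 nilpotent shift.

After assembling e^{tJ} and conjugating by P, we get:

e^{tM} =
  [1, 0]
  [-t, 1]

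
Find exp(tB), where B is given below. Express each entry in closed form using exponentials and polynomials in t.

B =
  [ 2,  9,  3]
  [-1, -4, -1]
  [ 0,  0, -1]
e^{tB} =
  [3*t*exp(-t) + exp(-t), 9*t*exp(-t), 3*t*exp(-t)]
  [-t*exp(-t), -3*t*exp(-t) + exp(-t), -t*exp(-t)]
  [0, 0, exp(-t)]

Strategy: write B = P · J · P⁻¹ where J is a Jordan canonical form, so e^{tB} = P · e^{tJ} · P⁻¹, and e^{tJ} can be computed block-by-block.

B has Jordan form
J =
  [-1,  1,  0]
  [ 0, -1,  0]
  [ 0,  0, -1]
(up to reordering of blocks).

Per-block formulas:
  For a 2×2 Jordan block J_2(-1): exp(t · J_2(-1)) = e^(-1t)·(I + t·N), where N is the 2×2 nilpotent shift.
  For a 1×1 block at λ = -1: exp(t · [-1]) = [e^(-1t)].

After assembling e^{tJ} and conjugating by P, we get:

e^{tB} =
  [3*t*exp(-t) + exp(-t), 9*t*exp(-t), 3*t*exp(-t)]
  [-t*exp(-t), -3*t*exp(-t) + exp(-t), -t*exp(-t)]
  [0, 0, exp(-t)]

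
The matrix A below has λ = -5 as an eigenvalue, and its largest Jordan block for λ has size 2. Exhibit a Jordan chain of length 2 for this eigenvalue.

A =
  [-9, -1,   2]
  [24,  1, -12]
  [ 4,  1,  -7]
A Jordan chain for λ = -5 of length 2:
v_1 = (-4, 24, 4)ᵀ
v_2 = (1, 0, 0)ᵀ

Let N = A − (-5)·I. We want v_2 with N^2 v_2 = 0 but N^1 v_2 ≠ 0; then v_{j-1} := N · v_j for j = 2, …, 2.

Pick v_2 = (1, 0, 0)ᵀ.
Then v_1 = N · v_2 = (-4, 24, 4)ᵀ.

Sanity check: (A − (-5)·I) v_1 = (0, 0, 0)ᵀ = 0. ✓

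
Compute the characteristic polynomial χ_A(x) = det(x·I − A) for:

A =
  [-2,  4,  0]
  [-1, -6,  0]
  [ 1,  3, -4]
x^3 + 12*x^2 + 48*x + 64

Expanding det(x·I − A) (e.g. by cofactor expansion or by noting that A is similar to its Jordan form J, which has the same characteristic polynomial as A) gives
  χ_A(x) = x^3 + 12*x^2 + 48*x + 64
which factors as (x + 4)^3. The eigenvalues (with algebraic multiplicities) are λ = -4 with multiplicity 3.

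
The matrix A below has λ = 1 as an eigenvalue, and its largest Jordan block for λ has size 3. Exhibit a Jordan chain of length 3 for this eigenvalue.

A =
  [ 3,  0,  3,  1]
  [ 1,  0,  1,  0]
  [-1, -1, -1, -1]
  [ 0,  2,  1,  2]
A Jordan chain for λ = 1 of length 3:
v_1 = (1, 0, -1, 1)ᵀ
v_2 = (2, 1, -1, 0)ᵀ
v_3 = (1, 0, 0, 0)ᵀ

Let N = A − (1)·I. We want v_3 with N^3 v_3 = 0 but N^2 v_3 ≠ 0; then v_{j-1} := N · v_j for j = 3, …, 2.

Pick v_3 = (1, 0, 0, 0)ᵀ.
Then v_2 = N · v_3 = (2, 1, -1, 0)ᵀ.
Then v_1 = N · v_2 = (1, 0, -1, 1)ᵀ.

Sanity check: (A − (1)·I) v_1 = (0, 0, 0, 0)ᵀ = 0. ✓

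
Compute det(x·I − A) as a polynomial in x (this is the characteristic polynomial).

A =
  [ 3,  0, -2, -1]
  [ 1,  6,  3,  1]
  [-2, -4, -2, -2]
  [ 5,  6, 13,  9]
x^4 - 16*x^3 + 96*x^2 - 256*x + 256

Expanding det(x·I − A) (e.g. by cofactor expansion or by noting that A is similar to its Jordan form J, which has the same characteristic polynomial as A) gives
  χ_A(x) = x^4 - 16*x^3 + 96*x^2 - 256*x + 256
which factors as (x - 4)^4. The eigenvalues (with algebraic multiplicities) are λ = 4 with multiplicity 4.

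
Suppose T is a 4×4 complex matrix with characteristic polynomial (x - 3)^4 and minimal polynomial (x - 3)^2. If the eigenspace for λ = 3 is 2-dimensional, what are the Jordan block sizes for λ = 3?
Block sizes for λ = 3: [2, 2]

Step 1 — from the characteristic polynomial, algebraic multiplicity of λ = 3 is 4. From dim ker(T − (3)·I) = 2, there are exactly 2 Jordan blocks for λ = 3.
Step 2 — from the minimal polynomial, the factor (x − 3)^2 tells us the largest block for λ = 3 has size 2.
Step 3 — with total size 4, 2 blocks, and largest block 2, the block sizes (in nonincreasing order) are [2, 2].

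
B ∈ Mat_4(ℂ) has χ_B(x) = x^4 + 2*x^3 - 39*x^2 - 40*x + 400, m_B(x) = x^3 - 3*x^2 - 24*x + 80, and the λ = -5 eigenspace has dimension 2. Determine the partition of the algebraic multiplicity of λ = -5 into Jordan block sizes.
Block sizes for λ = -5: [1, 1]

Step 1 — from the characteristic polynomial, algebraic multiplicity of λ = -5 is 2. From dim ker(B − (-5)·I) = 2, there are exactly 2 Jordan blocks for λ = -5.
Step 2 — from the minimal polynomial, the factor (x + 5) tells us the largest block for λ = -5 has size 1.
Step 3 — with total size 2, 2 blocks, and largest block 1, the block sizes (in nonincreasing order) are [1, 1].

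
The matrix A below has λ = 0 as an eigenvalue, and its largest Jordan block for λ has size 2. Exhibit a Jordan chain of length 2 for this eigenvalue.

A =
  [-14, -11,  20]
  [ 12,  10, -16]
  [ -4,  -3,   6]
A Jordan chain for λ = 0 of length 2:
v_1 = (-3, 2, -1)ᵀ
v_2 = (1, -1, 0)ᵀ

Let N = A − (0)·I. We want v_2 with N^2 v_2 = 0 but N^1 v_2 ≠ 0; then v_{j-1} := N · v_j for j = 2, …, 2.

Pick v_2 = (1, -1, 0)ᵀ.
Then v_1 = N · v_2 = (-3, 2, -1)ᵀ.

Sanity check: (A − (0)·I) v_1 = (0, 0, 0)ᵀ = 0. ✓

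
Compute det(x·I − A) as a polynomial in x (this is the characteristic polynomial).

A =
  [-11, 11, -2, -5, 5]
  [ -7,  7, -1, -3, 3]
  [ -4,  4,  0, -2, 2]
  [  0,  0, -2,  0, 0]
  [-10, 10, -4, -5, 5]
x^5 - x^4

Expanding det(x·I − A) (e.g. by cofactor expansion or by noting that A is similar to its Jordan form J, which has the same characteristic polynomial as A) gives
  χ_A(x) = x^5 - x^4
which factors as x^4*(x - 1). The eigenvalues (with algebraic multiplicities) are λ = 0 with multiplicity 4, λ = 1 with multiplicity 1.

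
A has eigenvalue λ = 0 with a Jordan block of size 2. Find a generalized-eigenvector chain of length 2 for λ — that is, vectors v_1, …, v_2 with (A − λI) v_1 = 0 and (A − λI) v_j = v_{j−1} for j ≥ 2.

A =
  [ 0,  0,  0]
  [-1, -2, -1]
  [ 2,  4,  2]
A Jordan chain for λ = 0 of length 2:
v_1 = (0, -1, 2)ᵀ
v_2 = (1, 0, 0)ᵀ

Let N = A − (0)·I. We want v_2 with N^2 v_2 = 0 but N^1 v_2 ≠ 0; then v_{j-1} := N · v_j for j = 2, …, 2.

Pick v_2 = (1, 0, 0)ᵀ.
Then v_1 = N · v_2 = (0, -1, 2)ᵀ.

Sanity check: (A − (0)·I) v_1 = (0, 0, 0)ᵀ = 0. ✓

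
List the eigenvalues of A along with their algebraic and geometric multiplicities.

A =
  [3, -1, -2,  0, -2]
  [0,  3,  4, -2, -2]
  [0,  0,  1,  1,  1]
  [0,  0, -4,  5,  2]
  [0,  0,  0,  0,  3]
λ = 3: alg = 5, geom = 3

Step 1 — factor the characteristic polynomial to read off the algebraic multiplicities:
  χ_A(x) = (x - 3)^5

Step 2 — compute geometric multiplicities via the rank-nullity identity g(λ) = n − rank(A − λI):
  rank(A − (3)·I) = 2, so dim ker(A − (3)·I) = n − 2 = 3

Summary:
  λ = 3: algebraic multiplicity = 5, geometric multiplicity = 3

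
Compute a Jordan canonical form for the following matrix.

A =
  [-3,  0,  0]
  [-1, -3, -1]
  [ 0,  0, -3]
J_2(-3) ⊕ J_1(-3)

The characteristic polynomial is
  det(x·I − A) = x^3 + 9*x^2 + 27*x + 27 = (x + 3)^3

Eigenvalues and multiplicities (the geometric multiplicity of λ is n − rank(A − λI), which equals the number of Jordan blocks for λ):
  λ = -3: algebraic multiplicity = 3, geometric multiplicity = 2

Determining the block sizes for each eigenvalue:
  λ = -3: 2 blocks summing to 3 forces exactly one block of size 2 and the rest size 1 → block sizes [2, 1]

Assembling the blocks gives a Jordan form
J =
  [-3,  1,  0]
  [ 0, -3,  0]
  [ 0,  0, -3]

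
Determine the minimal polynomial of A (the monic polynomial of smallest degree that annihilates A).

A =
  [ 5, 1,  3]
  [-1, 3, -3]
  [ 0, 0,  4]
x^2 - 8*x + 16

The characteristic polynomial is χ_A(x) = (x - 4)^3, so the eigenvalues are known. The minimal polynomial is
  m_A(x) = Π_λ (x − λ)^{k_λ}
where k_λ is the size of the *largest* Jordan block for λ (equivalently, the smallest k with (A − λI)^k v = 0 for every generalised eigenvector v of λ).

  λ = 4: largest Jordan block has size 2, contributing (x − 4)^2

So m_A(x) = (x - 4)^2 = x^2 - 8*x + 16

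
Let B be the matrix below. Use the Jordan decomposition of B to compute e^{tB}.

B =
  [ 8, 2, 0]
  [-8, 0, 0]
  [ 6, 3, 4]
e^{tB} =
  [4*t*exp(4*t) + exp(4*t), 2*t*exp(4*t), 0]
  [-8*t*exp(4*t), -4*t*exp(4*t) + exp(4*t), 0]
  [6*t*exp(4*t), 3*t*exp(4*t), exp(4*t)]

Strategy: write B = P · J · P⁻¹ where J is a Jordan canonical form, so e^{tB} = P · e^{tJ} · P⁻¹, and e^{tJ} can be computed block-by-block.

B has Jordan form
J =
  [4, 1, 0]
  [0, 4, 0]
  [0, 0, 4]
(up to reordering of blocks).

Per-block formulas:
  For a 1×1 block at λ = 4: exp(t · [4]) = [e^(4t)].
  For a 2×2 Jordan block J_2(4): exp(t · J_2(4)) = e^(4t)·(I + t·N), where N is the 2×2 nilpotent shift.

After assembling e^{tJ} and conjugating by P, we get:

e^{tB} =
  [4*t*exp(4*t) + exp(4*t), 2*t*exp(4*t), 0]
  [-8*t*exp(4*t), -4*t*exp(4*t) + exp(4*t), 0]
  [6*t*exp(4*t), 3*t*exp(4*t), exp(4*t)]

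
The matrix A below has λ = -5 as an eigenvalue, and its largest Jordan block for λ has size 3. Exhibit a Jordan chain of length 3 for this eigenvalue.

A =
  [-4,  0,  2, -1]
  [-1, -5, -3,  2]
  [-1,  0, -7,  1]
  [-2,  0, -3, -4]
A Jordan chain for λ = -5 of length 3:
v_1 = (1, -2, -1, -1)ᵀ
v_2 = (1, -1, -1, -2)ᵀ
v_3 = (1, 0, 0, 0)ᵀ

Let N = A − (-5)·I. We want v_3 with N^3 v_3 = 0 but N^2 v_3 ≠ 0; then v_{j-1} := N · v_j for j = 3, …, 2.

Pick v_3 = (1, 0, 0, 0)ᵀ.
Then v_2 = N · v_3 = (1, -1, -1, -2)ᵀ.
Then v_1 = N · v_2 = (1, -2, -1, -1)ᵀ.

Sanity check: (A − (-5)·I) v_1 = (0, 0, 0, 0)ᵀ = 0. ✓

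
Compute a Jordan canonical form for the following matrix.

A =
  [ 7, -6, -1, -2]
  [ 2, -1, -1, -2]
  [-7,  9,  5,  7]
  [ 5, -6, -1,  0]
J_3(2) ⊕ J_1(5)

The characteristic polynomial is
  det(x·I − A) = x^4 - 11*x^3 + 42*x^2 - 68*x + 40 = (x - 5)*(x - 2)^3

Eigenvalues and multiplicities (the geometric multiplicity of λ is n − rank(A − λI), which equals the number of Jordan blocks for λ):
  λ = 2: algebraic multiplicity = 3, geometric multiplicity = 1
  λ = 5: algebraic multiplicity = 1, geometric multiplicity = 1

Determining the block sizes for each eigenvalue:
  λ = 2: one block (gm = 1), so the single block has size am = 3 → block sizes [3]
  λ = 5: one block (gm = 1), so the single block has size am = 1 → block sizes [1]

Assembling the blocks gives a Jordan form
J =
  [2, 1, 0, 0]
  [0, 2, 1, 0]
  [0, 0, 2, 0]
  [0, 0, 0, 5]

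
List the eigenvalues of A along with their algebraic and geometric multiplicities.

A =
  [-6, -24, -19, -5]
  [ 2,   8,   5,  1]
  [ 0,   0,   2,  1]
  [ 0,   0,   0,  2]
λ = 0: alg = 1, geom = 1; λ = 2: alg = 3, geom = 1

Step 1 — factor the characteristic polynomial to read off the algebraic multiplicities:
  χ_A(x) = x*(x - 2)^3

Step 2 — compute geometric multiplicities via the rank-nullity identity g(λ) = n − rank(A − λI):
  rank(A − (0)·I) = 3, so dim ker(A − (0)·I) = n − 3 = 1
  rank(A − (2)·I) = 3, so dim ker(A − (2)·I) = n − 3 = 1

Summary:
  λ = 0: algebraic multiplicity = 1, geometric multiplicity = 1
  λ = 2: algebraic multiplicity = 3, geometric multiplicity = 1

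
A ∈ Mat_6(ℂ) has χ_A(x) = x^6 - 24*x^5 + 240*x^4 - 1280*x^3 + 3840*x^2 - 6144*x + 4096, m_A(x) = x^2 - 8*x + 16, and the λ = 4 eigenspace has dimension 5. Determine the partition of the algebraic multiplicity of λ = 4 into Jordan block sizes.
Block sizes for λ = 4: [2, 1, 1, 1, 1]

Step 1 — from the characteristic polynomial, algebraic multiplicity of λ = 4 is 6. From dim ker(A − (4)·I) = 5, there are exactly 5 Jordan blocks for λ = 4.
Step 2 — from the minimal polynomial, the factor (x − 4)^2 tells us the largest block for λ = 4 has size 2.
Step 3 — with total size 6, 5 blocks, and largest block 2, the block sizes (in nonincreasing order) are [2, 1, 1, 1, 1].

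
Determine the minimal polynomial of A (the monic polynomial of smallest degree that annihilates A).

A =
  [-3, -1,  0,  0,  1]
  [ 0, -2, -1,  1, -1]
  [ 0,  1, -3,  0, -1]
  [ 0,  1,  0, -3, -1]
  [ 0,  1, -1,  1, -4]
x^2 + 6*x + 9

The characteristic polynomial is χ_A(x) = (x + 3)^5, so the eigenvalues are known. The minimal polynomial is
  m_A(x) = Π_λ (x − λ)^{k_λ}
where k_λ is the size of the *largest* Jordan block for λ (equivalently, the smallest k with (A − λI)^k v = 0 for every generalised eigenvector v of λ).

  λ = -3: largest Jordan block has size 2, contributing (x + 3)^2

So m_A(x) = (x + 3)^2 = x^2 + 6*x + 9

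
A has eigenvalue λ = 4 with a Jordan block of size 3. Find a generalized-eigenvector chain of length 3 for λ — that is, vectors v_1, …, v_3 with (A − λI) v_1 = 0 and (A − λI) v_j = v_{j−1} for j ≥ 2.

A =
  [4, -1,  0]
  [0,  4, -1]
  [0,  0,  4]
A Jordan chain for λ = 4 of length 3:
v_1 = (1, 0, 0)ᵀ
v_2 = (0, -1, 0)ᵀ
v_3 = (0, 0, 1)ᵀ

Let N = A − (4)·I. We want v_3 with N^3 v_3 = 0 but N^2 v_3 ≠ 0; then v_{j-1} := N · v_j for j = 3, …, 2.

Pick v_3 = (0, 0, 1)ᵀ.
Then v_2 = N · v_3 = (0, -1, 0)ᵀ.
Then v_1 = N · v_2 = (1, 0, 0)ᵀ.

Sanity check: (A − (4)·I) v_1 = (0, 0, 0)ᵀ = 0. ✓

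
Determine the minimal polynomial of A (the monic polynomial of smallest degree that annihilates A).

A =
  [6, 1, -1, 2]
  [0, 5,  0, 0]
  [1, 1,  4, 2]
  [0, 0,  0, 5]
x^2 - 10*x + 25

The characteristic polynomial is χ_A(x) = (x - 5)^4, so the eigenvalues are known. The minimal polynomial is
  m_A(x) = Π_λ (x − λ)^{k_λ}
where k_λ is the size of the *largest* Jordan block for λ (equivalently, the smallest k with (A − λI)^k v = 0 for every generalised eigenvector v of λ).

  λ = 5: largest Jordan block has size 2, contributing (x − 5)^2

So m_A(x) = (x - 5)^2 = x^2 - 10*x + 25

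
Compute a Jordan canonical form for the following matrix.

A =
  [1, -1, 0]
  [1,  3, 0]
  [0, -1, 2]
J_3(2)

The characteristic polynomial is
  det(x·I − A) = x^3 - 6*x^2 + 12*x - 8 = (x - 2)^3

Eigenvalues and multiplicities (the geometric multiplicity of λ is n − rank(A − λI), which equals the number of Jordan blocks for λ):
  λ = 2: algebraic multiplicity = 3, geometric multiplicity = 1

Determining the block sizes for each eigenvalue:
  λ = 2: one block (gm = 1), so the single block has size am = 3 → block sizes [3]

Assembling the blocks gives a Jordan form
J =
  [2, 1, 0]
  [0, 2, 1]
  [0, 0, 2]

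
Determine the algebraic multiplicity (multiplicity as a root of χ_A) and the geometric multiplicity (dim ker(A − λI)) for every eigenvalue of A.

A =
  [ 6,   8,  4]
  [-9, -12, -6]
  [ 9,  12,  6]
λ = 0: alg = 3, geom = 2

Step 1 — factor the characteristic polynomial to read off the algebraic multiplicities:
  χ_A(x) = x^3

Step 2 — compute geometric multiplicities via the rank-nullity identity g(λ) = n − rank(A − λI):
  rank(A − (0)·I) = 1, so dim ker(A − (0)·I) = n − 1 = 2

Summary:
  λ = 0: algebraic multiplicity = 3, geometric multiplicity = 2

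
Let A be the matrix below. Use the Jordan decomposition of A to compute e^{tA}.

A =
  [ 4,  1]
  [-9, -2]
e^{tA} =
  [3*t*exp(t) + exp(t), t*exp(t)]
  [-9*t*exp(t), -3*t*exp(t) + exp(t)]

Strategy: write A = P · J · P⁻¹ where J is a Jordan canonical form, so e^{tA} = P · e^{tJ} · P⁻¹, and e^{tJ} can be computed block-by-block.

A has Jordan form
J =
  [1, 1]
  [0, 1]
(up to reordering of blocks).

Per-block formulas:
  For a 2×2 Jordan block J_2(1): exp(t · J_2(1)) = e^(1t)·(I + t·N), where N is the 2×2 nilpotent shift.

After assembling e^{tJ} and conjugating by P, we get:

e^{tA} =
  [3*t*exp(t) + exp(t), t*exp(t)]
  [-9*t*exp(t), -3*t*exp(t) + exp(t)]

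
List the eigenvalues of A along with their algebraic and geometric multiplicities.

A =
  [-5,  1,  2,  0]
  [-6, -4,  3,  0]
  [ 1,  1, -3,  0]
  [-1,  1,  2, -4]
λ = -4: alg = 4, geom = 2

Step 1 — factor the characteristic polynomial to read off the algebraic multiplicities:
  χ_A(x) = (x + 4)^4

Step 2 — compute geometric multiplicities via the rank-nullity identity g(λ) = n − rank(A − λI):
  rank(A − (-4)·I) = 2, so dim ker(A − (-4)·I) = n − 2 = 2

Summary:
  λ = -4: algebraic multiplicity = 4, geometric multiplicity = 2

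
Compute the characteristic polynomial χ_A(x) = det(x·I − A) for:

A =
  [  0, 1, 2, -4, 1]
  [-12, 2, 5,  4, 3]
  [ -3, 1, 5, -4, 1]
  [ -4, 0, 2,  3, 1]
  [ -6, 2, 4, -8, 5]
x^5 - 15*x^4 + 90*x^3 - 270*x^2 + 405*x - 243

Expanding det(x·I − A) (e.g. by cofactor expansion or by noting that A is similar to its Jordan form J, which has the same characteristic polynomial as A) gives
  χ_A(x) = x^5 - 15*x^4 + 90*x^3 - 270*x^2 + 405*x - 243
which factors as (x - 3)^5. The eigenvalues (with algebraic multiplicities) are λ = 3 with multiplicity 5.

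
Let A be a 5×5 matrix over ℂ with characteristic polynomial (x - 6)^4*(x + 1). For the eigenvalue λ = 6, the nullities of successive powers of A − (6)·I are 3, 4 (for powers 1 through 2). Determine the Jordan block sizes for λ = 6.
Block sizes for λ = 6: [2, 1, 1]

From the dimensions of kernels of powers, the number of Jordan blocks of size at least j is d_j − d_{j−1} where d_j = dim ker(N^j) (with d_0 = 0). Computing the differences gives [3, 1].
The number of blocks of size exactly k is (#blocks of size ≥ k) − (#blocks of size ≥ k + 1), so the partition is: 2 block(s) of size 1, 1 block(s) of size 2.
In nonincreasing order the block sizes are [2, 1, 1].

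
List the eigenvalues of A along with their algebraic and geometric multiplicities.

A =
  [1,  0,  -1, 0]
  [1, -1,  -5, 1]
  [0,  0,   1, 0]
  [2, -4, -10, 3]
λ = 1: alg = 4, geom = 2

Step 1 — factor the characteristic polynomial to read off the algebraic multiplicities:
  χ_A(x) = (x - 1)^4

Step 2 — compute geometric multiplicities via the rank-nullity identity g(λ) = n − rank(A − λI):
  rank(A − (1)·I) = 2, so dim ker(A − (1)·I) = n − 2 = 2

Summary:
  λ = 1: algebraic multiplicity = 4, geometric multiplicity = 2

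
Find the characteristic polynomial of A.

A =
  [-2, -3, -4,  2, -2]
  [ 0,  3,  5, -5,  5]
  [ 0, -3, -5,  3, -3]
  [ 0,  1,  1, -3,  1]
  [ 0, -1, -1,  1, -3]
x^5 + 10*x^4 + 40*x^3 + 80*x^2 + 80*x + 32

Expanding det(x·I − A) (e.g. by cofactor expansion or by noting that A is similar to its Jordan form J, which has the same characteristic polynomial as A) gives
  χ_A(x) = x^5 + 10*x^4 + 40*x^3 + 80*x^2 + 80*x + 32
which factors as (x + 2)^5. The eigenvalues (with algebraic multiplicities) are λ = -2 with multiplicity 5.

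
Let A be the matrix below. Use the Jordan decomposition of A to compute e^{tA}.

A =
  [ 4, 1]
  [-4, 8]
e^{tA} =
  [-2*t*exp(6*t) + exp(6*t), t*exp(6*t)]
  [-4*t*exp(6*t), 2*t*exp(6*t) + exp(6*t)]

Strategy: write A = P · J · P⁻¹ where J is a Jordan canonical form, so e^{tA} = P · e^{tJ} · P⁻¹, and e^{tJ} can be computed block-by-block.

A has Jordan form
J =
  [6, 1]
  [0, 6]
(up to reordering of blocks).

Per-block formulas:
  For a 2×2 Jordan block J_2(6): exp(t · J_2(6)) = e^(6t)·(I + t·N), where N is the 2×2 nilpotent shift.

After assembling e^{tJ} and conjugating by P, we get:

e^{tA} =
  [-2*t*exp(6*t) + exp(6*t), t*exp(6*t)]
  [-4*t*exp(6*t), 2*t*exp(6*t) + exp(6*t)]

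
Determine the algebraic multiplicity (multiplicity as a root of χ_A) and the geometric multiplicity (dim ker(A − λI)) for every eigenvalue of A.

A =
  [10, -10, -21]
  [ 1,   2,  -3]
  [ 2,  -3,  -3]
λ = 3: alg = 3, geom = 1

Step 1 — factor the characteristic polynomial to read off the algebraic multiplicities:
  χ_A(x) = (x - 3)^3

Step 2 — compute geometric multiplicities via the rank-nullity identity g(λ) = n − rank(A − λI):
  rank(A − (3)·I) = 2, so dim ker(A − (3)·I) = n − 2 = 1

Summary:
  λ = 3: algebraic multiplicity = 3, geometric multiplicity = 1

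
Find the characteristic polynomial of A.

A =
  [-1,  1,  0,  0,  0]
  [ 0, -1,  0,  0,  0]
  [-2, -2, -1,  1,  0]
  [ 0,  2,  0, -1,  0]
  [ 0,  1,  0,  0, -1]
x^5 + 5*x^4 + 10*x^3 + 10*x^2 + 5*x + 1

Expanding det(x·I − A) (e.g. by cofactor expansion or by noting that A is similar to its Jordan form J, which has the same characteristic polynomial as A) gives
  χ_A(x) = x^5 + 5*x^4 + 10*x^3 + 10*x^2 + 5*x + 1
which factors as (x + 1)^5. The eigenvalues (with algebraic multiplicities) are λ = -1 with multiplicity 5.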